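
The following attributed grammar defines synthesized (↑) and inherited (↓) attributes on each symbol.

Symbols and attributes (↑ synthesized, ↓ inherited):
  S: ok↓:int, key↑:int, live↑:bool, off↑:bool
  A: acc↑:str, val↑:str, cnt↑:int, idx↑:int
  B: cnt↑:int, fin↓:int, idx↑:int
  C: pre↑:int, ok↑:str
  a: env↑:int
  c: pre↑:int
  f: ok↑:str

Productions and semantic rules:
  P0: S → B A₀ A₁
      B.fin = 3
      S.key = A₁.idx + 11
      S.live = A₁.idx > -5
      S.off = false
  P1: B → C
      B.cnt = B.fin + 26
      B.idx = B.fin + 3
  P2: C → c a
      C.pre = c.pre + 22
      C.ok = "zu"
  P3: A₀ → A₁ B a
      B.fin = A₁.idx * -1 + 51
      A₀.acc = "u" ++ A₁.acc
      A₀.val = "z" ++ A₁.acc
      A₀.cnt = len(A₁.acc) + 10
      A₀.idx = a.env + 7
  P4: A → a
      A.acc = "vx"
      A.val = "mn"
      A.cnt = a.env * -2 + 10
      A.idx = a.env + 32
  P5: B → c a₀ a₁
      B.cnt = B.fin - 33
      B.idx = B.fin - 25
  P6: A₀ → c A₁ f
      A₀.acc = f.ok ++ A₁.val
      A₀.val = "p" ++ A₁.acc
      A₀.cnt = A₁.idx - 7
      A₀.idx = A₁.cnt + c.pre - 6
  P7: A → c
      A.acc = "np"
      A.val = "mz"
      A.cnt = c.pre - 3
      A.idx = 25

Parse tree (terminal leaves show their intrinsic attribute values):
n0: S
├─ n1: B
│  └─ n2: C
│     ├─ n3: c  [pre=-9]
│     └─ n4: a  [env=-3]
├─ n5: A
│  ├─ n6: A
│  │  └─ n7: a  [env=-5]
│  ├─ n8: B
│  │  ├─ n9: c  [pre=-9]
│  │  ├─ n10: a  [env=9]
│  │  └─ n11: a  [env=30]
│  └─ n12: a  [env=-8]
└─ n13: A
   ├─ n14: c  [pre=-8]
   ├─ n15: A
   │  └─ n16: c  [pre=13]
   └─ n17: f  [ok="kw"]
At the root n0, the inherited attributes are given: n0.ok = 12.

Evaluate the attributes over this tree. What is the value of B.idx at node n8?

1. n0.ok = 12  [given at root]
2. n1.fin = 3  [3]
3. n3.pre = -9  [terminal]
4. n4.env = -3  [terminal]
5. n2.pre = 13  [c.pre + 22]
6. n2.ok = "zu"  ["zu"]
7. n1.cnt = 29  [B.fin + 26]
8. n1.idx = 6  [B.fin + 3]
9. n7.env = -5  [terminal]
10. n6.acc = "vx"  ["vx"]
11. n6.val = "mn"  ["mn"]
12. n6.cnt = 20  [a.env * -2 + 10]
13. n6.idx = 27  [a.env + 32]
14. n8.fin = 24  [A₁.idx * -1 + 51]
15. n9.pre = -9  [terminal]
16. n10.env = 9  [terminal]
17. n11.env = 30  [terminal]
18. n8.cnt = -9  [B.fin - 33]
19. n8.idx = -1  [B.fin - 25]
20. n12.env = -8  [terminal]
21. n5.acc = "uvx"  ["u" ++ A₁.acc]
22. n5.val = "zvx"  ["z" ++ A₁.acc]
23. n5.cnt = 12  [len(A₁.acc) + 10]
24. n5.idx = -1  [a.env + 7]
25. n14.pre = -8  [terminal]
26. n16.pre = 13  [terminal]
27. n15.acc = "np"  ["np"]
28. n15.val = "mz"  ["mz"]
29. n15.cnt = 10  [c.pre - 3]
30. n15.idx = 25  [25]
31. n17.ok = "kw"  [terminal]
32. n13.acc = "kwmz"  [f.ok ++ A₁.val]
33. n13.val = "pnp"  ["p" ++ A₁.acc]
34. n13.cnt = 18  [A₁.idx - 7]
35. n13.idx = -4  [A₁.cnt + c.pre - 6]
36. n0.key = 7  [A₁.idx + 11]
37. n0.live = true  [A₁.idx > -5]
38. n0.off = false  [false]

-1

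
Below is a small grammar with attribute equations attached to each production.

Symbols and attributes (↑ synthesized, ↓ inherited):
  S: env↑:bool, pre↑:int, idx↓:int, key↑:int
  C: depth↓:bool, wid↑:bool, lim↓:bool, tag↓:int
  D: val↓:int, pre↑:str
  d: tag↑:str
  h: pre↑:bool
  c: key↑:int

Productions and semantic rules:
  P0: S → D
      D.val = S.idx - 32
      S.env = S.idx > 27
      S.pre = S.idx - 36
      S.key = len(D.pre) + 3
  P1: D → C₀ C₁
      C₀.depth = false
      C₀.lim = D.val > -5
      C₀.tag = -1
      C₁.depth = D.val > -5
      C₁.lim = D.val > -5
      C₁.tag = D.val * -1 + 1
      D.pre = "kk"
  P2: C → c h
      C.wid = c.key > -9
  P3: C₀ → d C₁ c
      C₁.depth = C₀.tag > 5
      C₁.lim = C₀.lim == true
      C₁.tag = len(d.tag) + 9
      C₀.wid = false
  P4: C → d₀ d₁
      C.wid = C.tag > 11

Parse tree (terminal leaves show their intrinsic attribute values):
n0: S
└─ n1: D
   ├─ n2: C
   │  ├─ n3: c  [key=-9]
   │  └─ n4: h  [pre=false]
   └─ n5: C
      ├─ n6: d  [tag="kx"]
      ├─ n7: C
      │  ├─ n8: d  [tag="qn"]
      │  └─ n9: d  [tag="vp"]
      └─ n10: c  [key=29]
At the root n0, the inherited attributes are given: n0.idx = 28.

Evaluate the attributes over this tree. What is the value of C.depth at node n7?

1. n0.idx = 28  [given at root]
2. n1.val = -4  [S.idx - 32]
3. n2.depth = false  [false]
4. n2.lim = true  [D.val > -5]
5. n2.tag = -1  [-1]
6. n3.key = -9  [terminal]
7. n4.pre = false  [terminal]
8. n2.wid = false  [c.key > -9]
9. n5.depth = true  [D.val > -5]
10. n5.lim = true  [D.val > -5]
11. n5.tag = 5  [D.val * -1 + 1]
12. n6.tag = "kx"  [terminal]
13. n7.depth = false  [C₀.tag > 5]
14. n7.lim = true  [C₀.lim == true]
15. n7.tag = 11  [len(d.tag) + 9]
16. n8.tag = "qn"  [terminal]
17. n9.tag = "vp"  [terminal]
18. n7.wid = false  [C.tag > 11]
19. n10.key = 29  [terminal]
20. n5.wid = false  [false]
21. n1.pre = "kk"  ["kk"]
22. n0.env = true  [S.idx > 27]
23. n0.pre = -8  [S.idx - 36]
24. n0.key = 5  [len(D.pre) + 3]

false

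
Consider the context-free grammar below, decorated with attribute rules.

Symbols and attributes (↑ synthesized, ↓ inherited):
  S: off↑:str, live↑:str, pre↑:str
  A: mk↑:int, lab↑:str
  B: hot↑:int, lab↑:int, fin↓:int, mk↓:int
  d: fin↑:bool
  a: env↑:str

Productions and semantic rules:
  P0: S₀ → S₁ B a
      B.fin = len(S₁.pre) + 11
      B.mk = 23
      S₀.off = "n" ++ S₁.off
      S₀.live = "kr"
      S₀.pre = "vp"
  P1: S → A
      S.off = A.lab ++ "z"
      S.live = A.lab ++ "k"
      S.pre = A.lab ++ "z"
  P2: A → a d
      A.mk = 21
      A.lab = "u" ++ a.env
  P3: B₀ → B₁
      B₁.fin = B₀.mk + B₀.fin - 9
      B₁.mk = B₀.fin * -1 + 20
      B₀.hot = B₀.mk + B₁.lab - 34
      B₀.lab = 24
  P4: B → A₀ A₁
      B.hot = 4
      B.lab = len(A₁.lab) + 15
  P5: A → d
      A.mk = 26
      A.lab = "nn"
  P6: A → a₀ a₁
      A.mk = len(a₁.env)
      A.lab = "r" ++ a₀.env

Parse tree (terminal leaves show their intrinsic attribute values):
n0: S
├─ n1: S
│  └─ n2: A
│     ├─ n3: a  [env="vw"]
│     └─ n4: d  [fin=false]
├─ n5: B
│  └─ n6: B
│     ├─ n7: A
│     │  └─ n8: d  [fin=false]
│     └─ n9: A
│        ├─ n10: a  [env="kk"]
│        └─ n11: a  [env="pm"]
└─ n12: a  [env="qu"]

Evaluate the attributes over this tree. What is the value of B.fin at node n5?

1. n3.env = "vw"  [terminal]
2. n4.fin = false  [terminal]
3. n2.mk = 21  [21]
4. n2.lab = "uvw"  ["u" ++ a.env]
5. n1.off = "uvwz"  [A.lab ++ "z"]
6. n1.live = "uvwk"  [A.lab ++ "k"]
7. n1.pre = "uvwz"  [A.lab ++ "z"]
8. n5.fin = 15  [len(S₁.pre) + 11]
9. n5.mk = 23  [23]
10. n6.fin = 29  [B₀.mk + B₀.fin - 9]
11. n6.mk = 5  [B₀.fin * -1 + 20]
12. n8.fin = false  [terminal]
13. n7.mk = 26  [26]
14. n7.lab = "nn"  ["nn"]
15. n10.env = "kk"  [terminal]
16. n11.env = "pm"  [terminal]
17. n9.mk = 2  [len(a₁.env)]
18. n9.lab = "rkk"  ["r" ++ a₀.env]
19. n6.hot = 4  [4]
20. n6.lab = 18  [len(A₁.lab) + 15]
21. n5.hot = 7  [B₀.mk + B₁.lab - 34]
22. n5.lab = 24  [24]
23. n12.env = "qu"  [terminal]
24. n0.off = "nuvwz"  ["n" ++ S₁.off]
25. n0.live = "kr"  ["kr"]
26. n0.pre = "vp"  ["vp"]

15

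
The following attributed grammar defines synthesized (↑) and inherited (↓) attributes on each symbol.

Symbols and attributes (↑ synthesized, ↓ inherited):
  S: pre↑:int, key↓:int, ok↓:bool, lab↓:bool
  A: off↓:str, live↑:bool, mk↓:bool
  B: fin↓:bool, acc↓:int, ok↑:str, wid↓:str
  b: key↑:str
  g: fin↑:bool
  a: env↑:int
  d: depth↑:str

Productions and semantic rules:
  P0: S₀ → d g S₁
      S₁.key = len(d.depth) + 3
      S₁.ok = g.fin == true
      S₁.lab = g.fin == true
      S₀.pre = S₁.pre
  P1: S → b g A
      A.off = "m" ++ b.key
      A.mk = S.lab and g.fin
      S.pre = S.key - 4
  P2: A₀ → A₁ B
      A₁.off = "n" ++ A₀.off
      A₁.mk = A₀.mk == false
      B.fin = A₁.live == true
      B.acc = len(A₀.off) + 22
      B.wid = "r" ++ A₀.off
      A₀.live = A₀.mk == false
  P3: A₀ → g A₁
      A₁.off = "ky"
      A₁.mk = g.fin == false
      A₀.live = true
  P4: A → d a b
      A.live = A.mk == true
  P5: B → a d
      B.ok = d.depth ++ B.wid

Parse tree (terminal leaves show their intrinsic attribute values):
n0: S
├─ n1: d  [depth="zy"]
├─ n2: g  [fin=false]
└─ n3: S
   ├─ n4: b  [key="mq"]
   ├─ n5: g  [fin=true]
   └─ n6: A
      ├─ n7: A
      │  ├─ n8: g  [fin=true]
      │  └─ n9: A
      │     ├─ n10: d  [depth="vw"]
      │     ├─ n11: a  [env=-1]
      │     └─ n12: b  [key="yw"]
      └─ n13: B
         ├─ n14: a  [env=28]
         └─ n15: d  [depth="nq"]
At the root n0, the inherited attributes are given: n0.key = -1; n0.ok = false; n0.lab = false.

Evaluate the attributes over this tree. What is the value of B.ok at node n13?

"nqrmmq"

1. n0.key = -1  [given at root]
2. n0.ok = false  [given at root]
3. n0.lab = false  [given at root]
4. n1.depth = "zy"  [terminal]
5. n2.fin = false  [terminal]
6. n3.key = 5  [len(d.depth) + 3]
7. n3.ok = false  [g.fin == true]
8. n3.lab = false  [g.fin == true]
9. n4.key = "mq"  [terminal]
10. n5.fin = true  [terminal]
11. n6.off = "mmq"  ["m" ++ b.key]
12. n6.mk = false  [S.lab and g.fin]
13. n7.off = "nmmq"  ["n" ++ A₀.off]
14. n7.mk = true  [A₀.mk == false]
15. n8.fin = true  [terminal]
16. n9.off = "ky"  ["ky"]
17. n9.mk = false  [g.fin == false]
18. n10.depth = "vw"  [terminal]
19. n11.env = -1  [terminal]
20. n12.key = "yw"  [terminal]
21. n9.live = false  [A.mk == true]
22. n7.live = true  [true]
23. n13.fin = true  [A₁.live == true]
24. n13.acc = 25  [len(A₀.off) + 22]
25. n13.wid = "rmmq"  ["r" ++ A₀.off]
26. n14.env = 28  [terminal]
27. n15.depth = "nq"  [terminal]
28. n13.ok = "nqrmmq"  [d.depth ++ B.wid]
29. n6.live = true  [A₀.mk == false]
30. n3.pre = 1  [S.key - 4]
31. n0.pre = 1  [S₁.pre]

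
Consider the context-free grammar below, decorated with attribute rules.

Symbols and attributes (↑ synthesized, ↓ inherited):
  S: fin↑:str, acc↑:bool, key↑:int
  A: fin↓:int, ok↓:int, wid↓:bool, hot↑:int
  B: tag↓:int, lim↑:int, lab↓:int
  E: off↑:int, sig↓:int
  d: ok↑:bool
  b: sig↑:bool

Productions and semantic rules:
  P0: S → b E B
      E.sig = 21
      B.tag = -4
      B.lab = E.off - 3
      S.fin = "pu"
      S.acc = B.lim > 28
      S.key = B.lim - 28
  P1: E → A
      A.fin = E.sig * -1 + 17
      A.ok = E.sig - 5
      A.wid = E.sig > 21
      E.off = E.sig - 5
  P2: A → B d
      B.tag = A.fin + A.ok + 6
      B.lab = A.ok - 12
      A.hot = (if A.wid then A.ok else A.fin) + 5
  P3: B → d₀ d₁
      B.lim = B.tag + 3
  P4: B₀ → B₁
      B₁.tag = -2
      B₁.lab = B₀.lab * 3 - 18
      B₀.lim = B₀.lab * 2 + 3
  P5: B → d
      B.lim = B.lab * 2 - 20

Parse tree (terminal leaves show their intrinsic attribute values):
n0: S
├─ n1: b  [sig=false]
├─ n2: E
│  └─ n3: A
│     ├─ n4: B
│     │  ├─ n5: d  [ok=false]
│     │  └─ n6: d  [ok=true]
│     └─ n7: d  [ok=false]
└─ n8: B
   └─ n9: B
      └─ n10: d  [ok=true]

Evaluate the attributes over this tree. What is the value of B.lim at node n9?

22

1. n1.sig = false  [terminal]
2. n2.sig = 21  [21]
3. n3.fin = -4  [E.sig * -1 + 17]
4. n3.ok = 16  [E.sig - 5]
5. n3.wid = false  [E.sig > 21]
6. n4.tag = 18  [A.fin + A.ok + 6]
7. n4.lab = 4  [A.ok - 12]
8. n5.ok = false  [terminal]
9. n6.ok = true  [terminal]
10. n4.lim = 21  [B.tag + 3]
11. n7.ok = false  [terminal]
12. n3.hot = 1  [(if A.wid then A.ok else A.fin) + 5]
13. n2.off = 16  [E.sig - 5]
14. n8.tag = -4  [-4]
15. n8.lab = 13  [E.off - 3]
16. n9.tag = -2  [-2]
17. n9.lab = 21  [B₀.lab * 3 - 18]
18. n10.ok = true  [terminal]
19. n9.lim = 22  [B.lab * 2 - 20]
20. n8.lim = 29  [B₀.lab * 2 + 3]
21. n0.fin = "pu"  ["pu"]
22. n0.acc = true  [B.lim > 28]
23. n0.key = 1  [B.lim - 28]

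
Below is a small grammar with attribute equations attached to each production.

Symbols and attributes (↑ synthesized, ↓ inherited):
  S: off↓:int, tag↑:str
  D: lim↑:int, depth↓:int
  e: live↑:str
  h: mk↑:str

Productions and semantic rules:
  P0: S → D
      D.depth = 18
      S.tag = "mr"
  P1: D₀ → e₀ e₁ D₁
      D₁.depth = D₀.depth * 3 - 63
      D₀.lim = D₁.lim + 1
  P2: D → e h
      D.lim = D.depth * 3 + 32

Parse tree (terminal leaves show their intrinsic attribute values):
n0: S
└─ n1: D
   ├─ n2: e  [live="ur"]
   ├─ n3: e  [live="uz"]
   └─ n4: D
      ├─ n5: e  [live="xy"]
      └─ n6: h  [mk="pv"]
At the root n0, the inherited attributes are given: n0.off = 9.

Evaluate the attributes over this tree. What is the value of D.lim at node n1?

6

1. n0.off = 9  [given at root]
2. n1.depth = 18  [18]
3. n2.live = "ur"  [terminal]
4. n3.live = "uz"  [terminal]
5. n4.depth = -9  [D₀.depth * 3 - 63]
6. n5.live = "xy"  [terminal]
7. n6.mk = "pv"  [terminal]
8. n4.lim = 5  [D.depth * 3 + 32]
9. n1.lim = 6  [D₁.lim + 1]
10. n0.tag = "mr"  ["mr"]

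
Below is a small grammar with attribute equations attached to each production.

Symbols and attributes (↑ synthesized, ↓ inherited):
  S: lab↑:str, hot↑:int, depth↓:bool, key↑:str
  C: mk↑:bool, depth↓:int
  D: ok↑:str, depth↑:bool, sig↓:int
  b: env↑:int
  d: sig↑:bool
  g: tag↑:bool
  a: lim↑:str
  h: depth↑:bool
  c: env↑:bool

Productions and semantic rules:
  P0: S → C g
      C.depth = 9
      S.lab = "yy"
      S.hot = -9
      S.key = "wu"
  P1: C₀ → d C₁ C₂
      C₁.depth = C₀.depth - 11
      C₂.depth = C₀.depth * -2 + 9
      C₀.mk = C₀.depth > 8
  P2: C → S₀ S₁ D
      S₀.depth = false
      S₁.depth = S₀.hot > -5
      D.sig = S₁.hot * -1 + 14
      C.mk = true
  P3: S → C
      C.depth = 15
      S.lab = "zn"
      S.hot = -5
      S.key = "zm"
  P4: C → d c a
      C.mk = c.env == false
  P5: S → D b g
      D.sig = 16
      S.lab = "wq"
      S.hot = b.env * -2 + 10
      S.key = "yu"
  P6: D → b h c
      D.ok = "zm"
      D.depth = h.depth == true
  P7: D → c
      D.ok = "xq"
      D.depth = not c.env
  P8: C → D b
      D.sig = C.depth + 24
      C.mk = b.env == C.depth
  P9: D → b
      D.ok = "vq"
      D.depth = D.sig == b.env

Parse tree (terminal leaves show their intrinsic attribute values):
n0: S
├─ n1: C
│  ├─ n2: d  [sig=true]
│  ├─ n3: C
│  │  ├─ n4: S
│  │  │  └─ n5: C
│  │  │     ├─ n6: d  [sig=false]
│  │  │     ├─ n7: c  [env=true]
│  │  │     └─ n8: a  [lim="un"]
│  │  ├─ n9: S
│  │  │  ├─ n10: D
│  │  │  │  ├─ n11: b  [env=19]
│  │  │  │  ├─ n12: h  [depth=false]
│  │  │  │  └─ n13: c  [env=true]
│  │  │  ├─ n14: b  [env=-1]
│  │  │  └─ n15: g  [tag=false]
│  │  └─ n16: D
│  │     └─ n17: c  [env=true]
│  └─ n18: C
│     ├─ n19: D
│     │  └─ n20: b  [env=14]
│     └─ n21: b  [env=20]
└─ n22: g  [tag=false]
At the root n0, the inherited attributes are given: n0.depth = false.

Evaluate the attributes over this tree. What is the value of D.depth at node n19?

1. n0.depth = false  [given at root]
2. n1.depth = 9  [9]
3. n2.sig = true  [terminal]
4. n3.depth = -2  [C₀.depth - 11]
5. n4.depth = false  [false]
6. n5.depth = 15  [15]
7. n6.sig = false  [terminal]
8. n7.env = true  [terminal]
9. n8.lim = "un"  [terminal]
10. n5.mk = false  [c.env == false]
11. n4.lab = "zn"  ["zn"]
12. n4.hot = -5  [-5]
13. n4.key = "zm"  ["zm"]
14. n9.depth = false  [S₀.hot > -5]
15. n10.sig = 16  [16]
16. n11.env = 19  [terminal]
17. n12.depth = false  [terminal]
18. n13.env = true  [terminal]
19. n10.ok = "zm"  ["zm"]
20. n10.depth = false  [h.depth == true]
21. n14.env = -1  [terminal]
22. n15.tag = false  [terminal]
23. n9.lab = "wq"  ["wq"]
24. n9.hot = 12  [b.env * -2 + 10]
25. n9.key = "yu"  ["yu"]
26. n16.sig = 2  [S₁.hot * -1 + 14]
27. n17.env = true  [terminal]
28. n16.ok = "xq"  ["xq"]
29. n16.depth = false  [not c.env]
30. n3.mk = true  [true]
31. n18.depth = -9  [C₀.depth * -2 + 9]
32. n19.sig = 15  [C.depth + 24]
33. n20.env = 14  [terminal]
34. n19.ok = "vq"  ["vq"]
35. n19.depth = false  [D.sig == b.env]
36. n21.env = 20  [terminal]
37. n18.mk = false  [b.env == C.depth]
38. n1.mk = true  [C₀.depth > 8]
39. n22.tag = false  [terminal]
40. n0.lab = "yy"  ["yy"]
41. n0.hot = -9  [-9]
42. n0.key = "wu"  ["wu"]

false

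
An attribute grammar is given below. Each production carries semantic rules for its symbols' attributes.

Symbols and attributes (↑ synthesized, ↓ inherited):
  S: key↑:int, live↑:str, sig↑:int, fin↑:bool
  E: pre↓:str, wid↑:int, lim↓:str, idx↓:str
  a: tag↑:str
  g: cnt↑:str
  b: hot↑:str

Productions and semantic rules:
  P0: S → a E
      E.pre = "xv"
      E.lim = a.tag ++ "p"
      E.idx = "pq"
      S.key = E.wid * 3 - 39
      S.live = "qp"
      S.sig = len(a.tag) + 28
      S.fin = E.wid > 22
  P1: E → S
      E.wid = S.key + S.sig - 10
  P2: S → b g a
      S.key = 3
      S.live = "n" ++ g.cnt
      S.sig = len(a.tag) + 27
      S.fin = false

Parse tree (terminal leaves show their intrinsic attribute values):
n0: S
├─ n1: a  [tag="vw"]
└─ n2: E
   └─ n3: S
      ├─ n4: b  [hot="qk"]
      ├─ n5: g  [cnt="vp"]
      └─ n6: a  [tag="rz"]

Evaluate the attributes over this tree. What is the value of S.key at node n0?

1. n1.tag = "vw"  [terminal]
2. n2.pre = "xv"  ["xv"]
3. n2.lim = "vwp"  [a.tag ++ "p"]
4. n2.idx = "pq"  ["pq"]
5. n4.hot = "qk"  [terminal]
6. n5.cnt = "vp"  [terminal]
7. n6.tag = "rz"  [terminal]
8. n3.key = 3  [3]
9. n3.live = "nvp"  ["n" ++ g.cnt]
10. n3.sig = 29  [len(a.tag) + 27]
11. n3.fin = false  [false]
12. n2.wid = 22  [S.key + S.sig - 10]
13. n0.key = 27  [E.wid * 3 - 39]
14. n0.live = "qp"  ["qp"]
15. n0.sig = 30  [len(a.tag) + 28]
16. n0.fin = false  [E.wid > 22]

27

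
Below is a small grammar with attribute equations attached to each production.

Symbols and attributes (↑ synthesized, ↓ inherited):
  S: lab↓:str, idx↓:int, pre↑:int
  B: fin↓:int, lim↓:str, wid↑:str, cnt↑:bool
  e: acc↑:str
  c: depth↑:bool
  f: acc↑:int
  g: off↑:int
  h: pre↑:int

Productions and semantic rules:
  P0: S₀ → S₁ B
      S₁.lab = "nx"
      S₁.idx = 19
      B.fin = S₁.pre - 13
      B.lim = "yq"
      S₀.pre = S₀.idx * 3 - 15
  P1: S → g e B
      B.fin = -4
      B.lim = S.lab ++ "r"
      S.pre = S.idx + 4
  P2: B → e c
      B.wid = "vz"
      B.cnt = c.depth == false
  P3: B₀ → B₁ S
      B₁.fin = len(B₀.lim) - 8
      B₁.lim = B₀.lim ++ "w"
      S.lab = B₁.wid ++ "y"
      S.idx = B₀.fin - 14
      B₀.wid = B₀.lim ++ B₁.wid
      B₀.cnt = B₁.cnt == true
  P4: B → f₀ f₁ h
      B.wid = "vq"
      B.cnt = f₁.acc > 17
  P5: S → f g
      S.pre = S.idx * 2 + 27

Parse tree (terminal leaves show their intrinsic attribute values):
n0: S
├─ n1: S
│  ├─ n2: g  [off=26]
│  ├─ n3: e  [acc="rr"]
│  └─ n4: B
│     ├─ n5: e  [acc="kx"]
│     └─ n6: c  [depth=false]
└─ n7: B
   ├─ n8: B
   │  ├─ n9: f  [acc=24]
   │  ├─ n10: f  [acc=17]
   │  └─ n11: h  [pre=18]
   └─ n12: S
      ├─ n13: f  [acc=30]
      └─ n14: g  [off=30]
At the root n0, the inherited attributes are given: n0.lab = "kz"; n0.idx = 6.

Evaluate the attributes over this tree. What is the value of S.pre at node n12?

19

1. n0.lab = "kz"  [given at root]
2. n0.idx = 6  [given at root]
3. n1.lab = "nx"  ["nx"]
4. n1.idx = 19  [19]
5. n2.off = 26  [terminal]
6. n3.acc = "rr"  [terminal]
7. n4.fin = -4  [-4]
8. n4.lim = "nxr"  [S.lab ++ "r"]
9. n5.acc = "kx"  [terminal]
10. n6.depth = false  [terminal]
11. n4.wid = "vz"  ["vz"]
12. n4.cnt = true  [c.depth == false]
13. n1.pre = 23  [S.idx + 4]
14. n7.fin = 10  [S₁.pre - 13]
15. n7.lim = "yq"  ["yq"]
16. n8.fin = -6  [len(B₀.lim) - 8]
17. n8.lim = "yqw"  [B₀.lim ++ "w"]
18. n9.acc = 24  [terminal]
19. n10.acc = 17  [terminal]
20. n11.pre = 18  [terminal]
21. n8.wid = "vq"  ["vq"]
22. n8.cnt = false  [f₁.acc > 17]
23. n12.lab = "vqy"  [B₁.wid ++ "y"]
24. n12.idx = -4  [B₀.fin - 14]
25. n13.acc = 30  [terminal]
26. n14.off = 30  [terminal]
27. n12.pre = 19  [S.idx * 2 + 27]
28. n7.wid = "yqvq"  [B₀.lim ++ B₁.wid]
29. n7.cnt = false  [B₁.cnt == true]
30. n0.pre = 3  [S₀.idx * 3 - 15]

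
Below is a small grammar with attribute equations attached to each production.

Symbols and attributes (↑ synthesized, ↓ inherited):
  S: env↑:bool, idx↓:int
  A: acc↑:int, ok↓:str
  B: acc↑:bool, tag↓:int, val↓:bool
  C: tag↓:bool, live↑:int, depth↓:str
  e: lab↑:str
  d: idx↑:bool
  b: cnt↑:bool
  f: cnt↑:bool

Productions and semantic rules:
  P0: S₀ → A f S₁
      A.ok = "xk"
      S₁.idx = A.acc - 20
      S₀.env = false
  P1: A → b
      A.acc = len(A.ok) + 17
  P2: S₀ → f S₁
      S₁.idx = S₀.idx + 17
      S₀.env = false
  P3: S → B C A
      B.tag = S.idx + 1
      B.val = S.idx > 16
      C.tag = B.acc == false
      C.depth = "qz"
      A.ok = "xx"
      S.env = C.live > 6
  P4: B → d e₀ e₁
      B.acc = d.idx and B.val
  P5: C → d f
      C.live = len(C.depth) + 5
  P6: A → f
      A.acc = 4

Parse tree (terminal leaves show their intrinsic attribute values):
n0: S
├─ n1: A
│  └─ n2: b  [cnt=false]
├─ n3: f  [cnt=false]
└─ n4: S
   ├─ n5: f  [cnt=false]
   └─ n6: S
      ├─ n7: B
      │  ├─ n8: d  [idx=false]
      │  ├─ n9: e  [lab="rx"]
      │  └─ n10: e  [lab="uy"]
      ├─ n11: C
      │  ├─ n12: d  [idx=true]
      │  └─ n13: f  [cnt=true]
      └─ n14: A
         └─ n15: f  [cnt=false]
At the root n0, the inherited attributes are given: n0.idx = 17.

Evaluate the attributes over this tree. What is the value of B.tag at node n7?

1. n0.idx = 17  [given at root]
2. n1.ok = "xk"  ["xk"]
3. n2.cnt = false  [terminal]
4. n1.acc = 19  [len(A.ok) + 17]
5. n3.cnt = false  [terminal]
6. n4.idx = -1  [A.acc - 20]
7. n5.cnt = false  [terminal]
8. n6.idx = 16  [S₀.idx + 17]
9. n7.tag = 17  [S.idx + 1]
10. n7.val = false  [S.idx > 16]
11. n8.idx = false  [terminal]
12. n9.lab = "rx"  [terminal]
13. n10.lab = "uy"  [terminal]
14. n7.acc = false  [d.idx and B.val]
15. n11.tag = true  [B.acc == false]
16. n11.depth = "qz"  ["qz"]
17. n12.idx = true  [terminal]
18. n13.cnt = true  [terminal]
19. n11.live = 7  [len(C.depth) + 5]
20. n14.ok = "xx"  ["xx"]
21. n15.cnt = false  [terminal]
22. n14.acc = 4  [4]
23. n6.env = true  [C.live > 6]
24. n4.env = false  [false]
25. n0.env = false  [false]

17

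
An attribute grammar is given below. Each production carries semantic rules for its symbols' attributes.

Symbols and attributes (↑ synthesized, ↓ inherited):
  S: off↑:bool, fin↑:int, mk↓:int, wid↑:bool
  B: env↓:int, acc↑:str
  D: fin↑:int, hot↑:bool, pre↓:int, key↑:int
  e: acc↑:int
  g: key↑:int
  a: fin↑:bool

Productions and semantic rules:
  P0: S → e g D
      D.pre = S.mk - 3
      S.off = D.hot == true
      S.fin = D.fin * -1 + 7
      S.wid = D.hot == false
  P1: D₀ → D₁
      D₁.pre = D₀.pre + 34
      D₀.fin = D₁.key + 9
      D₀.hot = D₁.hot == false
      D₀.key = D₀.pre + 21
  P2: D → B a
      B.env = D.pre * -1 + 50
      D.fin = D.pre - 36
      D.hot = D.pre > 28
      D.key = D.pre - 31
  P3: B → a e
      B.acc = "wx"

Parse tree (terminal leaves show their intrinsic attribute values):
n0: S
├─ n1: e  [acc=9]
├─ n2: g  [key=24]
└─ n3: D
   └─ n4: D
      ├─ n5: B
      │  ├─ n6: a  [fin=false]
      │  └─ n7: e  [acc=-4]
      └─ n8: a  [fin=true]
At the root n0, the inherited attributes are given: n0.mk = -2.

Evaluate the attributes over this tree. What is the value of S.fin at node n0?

1. n0.mk = -2  [given at root]
2. n1.acc = 9  [terminal]
3. n2.key = 24  [terminal]
4. n3.pre = -5  [S.mk - 3]
5. n4.pre = 29  [D₀.pre + 34]
6. n5.env = 21  [D.pre * -1 + 50]
7. n6.fin = false  [terminal]
8. n7.acc = -4  [terminal]
9. n5.acc = "wx"  ["wx"]
10. n8.fin = true  [terminal]
11. n4.fin = -7  [D.pre - 36]
12. n4.hot = true  [D.pre > 28]
13. n4.key = -2  [D.pre - 31]
14. n3.fin = 7  [D₁.key + 9]
15. n3.hot = false  [D₁.hot == false]
16. n3.key = 16  [D₀.pre + 21]
17. n0.off = false  [D.hot == true]
18. n0.fin = 0  [D.fin * -1 + 7]
19. n0.wid = true  [D.hot == false]

0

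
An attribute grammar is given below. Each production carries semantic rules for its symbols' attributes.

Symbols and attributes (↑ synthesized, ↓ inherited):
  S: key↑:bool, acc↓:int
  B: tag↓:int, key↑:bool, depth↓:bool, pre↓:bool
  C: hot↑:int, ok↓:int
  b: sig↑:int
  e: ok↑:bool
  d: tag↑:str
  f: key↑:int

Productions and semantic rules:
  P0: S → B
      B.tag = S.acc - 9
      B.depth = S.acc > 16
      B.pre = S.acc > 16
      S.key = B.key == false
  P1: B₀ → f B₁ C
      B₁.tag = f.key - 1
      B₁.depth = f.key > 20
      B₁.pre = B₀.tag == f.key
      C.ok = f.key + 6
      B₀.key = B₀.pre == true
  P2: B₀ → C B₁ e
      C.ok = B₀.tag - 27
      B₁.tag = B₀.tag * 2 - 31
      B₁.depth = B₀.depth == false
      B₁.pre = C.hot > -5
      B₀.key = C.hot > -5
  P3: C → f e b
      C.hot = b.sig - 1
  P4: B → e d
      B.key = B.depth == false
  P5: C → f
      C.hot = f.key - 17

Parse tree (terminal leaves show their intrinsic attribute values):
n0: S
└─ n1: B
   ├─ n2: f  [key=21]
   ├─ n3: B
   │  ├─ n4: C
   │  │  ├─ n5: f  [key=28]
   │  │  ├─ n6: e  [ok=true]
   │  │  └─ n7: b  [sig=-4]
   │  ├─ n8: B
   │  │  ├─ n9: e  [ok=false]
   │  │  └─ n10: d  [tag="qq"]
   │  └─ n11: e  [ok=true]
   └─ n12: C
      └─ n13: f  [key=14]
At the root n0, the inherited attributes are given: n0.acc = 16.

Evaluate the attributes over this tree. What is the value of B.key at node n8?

true

1. n0.acc = 16  [given at root]
2. n1.tag = 7  [S.acc - 9]
3. n1.depth = false  [S.acc > 16]
4. n1.pre = false  [S.acc > 16]
5. n2.key = 21  [terminal]
6. n3.tag = 20  [f.key - 1]
7. n3.depth = true  [f.key > 20]
8. n3.pre = false  [B₀.tag == f.key]
9. n4.ok = -7  [B₀.tag - 27]
10. n5.key = 28  [terminal]
11. n6.ok = true  [terminal]
12. n7.sig = -4  [terminal]
13. n4.hot = -5  [b.sig - 1]
14. n8.tag = 9  [B₀.tag * 2 - 31]
15. n8.depth = false  [B₀.depth == false]
16. n8.pre = false  [C.hot > -5]
17. n9.ok = false  [terminal]
18. n10.tag = "qq"  [terminal]
19. n8.key = true  [B.depth == false]
20. n11.ok = true  [terminal]
21. n3.key = false  [C.hot > -5]
22. n12.ok = 27  [f.key + 6]
23. n13.key = 14  [terminal]
24. n12.hot = -3  [f.key - 17]
25. n1.key = false  [B₀.pre == true]
26. n0.key = true  [B.key == false]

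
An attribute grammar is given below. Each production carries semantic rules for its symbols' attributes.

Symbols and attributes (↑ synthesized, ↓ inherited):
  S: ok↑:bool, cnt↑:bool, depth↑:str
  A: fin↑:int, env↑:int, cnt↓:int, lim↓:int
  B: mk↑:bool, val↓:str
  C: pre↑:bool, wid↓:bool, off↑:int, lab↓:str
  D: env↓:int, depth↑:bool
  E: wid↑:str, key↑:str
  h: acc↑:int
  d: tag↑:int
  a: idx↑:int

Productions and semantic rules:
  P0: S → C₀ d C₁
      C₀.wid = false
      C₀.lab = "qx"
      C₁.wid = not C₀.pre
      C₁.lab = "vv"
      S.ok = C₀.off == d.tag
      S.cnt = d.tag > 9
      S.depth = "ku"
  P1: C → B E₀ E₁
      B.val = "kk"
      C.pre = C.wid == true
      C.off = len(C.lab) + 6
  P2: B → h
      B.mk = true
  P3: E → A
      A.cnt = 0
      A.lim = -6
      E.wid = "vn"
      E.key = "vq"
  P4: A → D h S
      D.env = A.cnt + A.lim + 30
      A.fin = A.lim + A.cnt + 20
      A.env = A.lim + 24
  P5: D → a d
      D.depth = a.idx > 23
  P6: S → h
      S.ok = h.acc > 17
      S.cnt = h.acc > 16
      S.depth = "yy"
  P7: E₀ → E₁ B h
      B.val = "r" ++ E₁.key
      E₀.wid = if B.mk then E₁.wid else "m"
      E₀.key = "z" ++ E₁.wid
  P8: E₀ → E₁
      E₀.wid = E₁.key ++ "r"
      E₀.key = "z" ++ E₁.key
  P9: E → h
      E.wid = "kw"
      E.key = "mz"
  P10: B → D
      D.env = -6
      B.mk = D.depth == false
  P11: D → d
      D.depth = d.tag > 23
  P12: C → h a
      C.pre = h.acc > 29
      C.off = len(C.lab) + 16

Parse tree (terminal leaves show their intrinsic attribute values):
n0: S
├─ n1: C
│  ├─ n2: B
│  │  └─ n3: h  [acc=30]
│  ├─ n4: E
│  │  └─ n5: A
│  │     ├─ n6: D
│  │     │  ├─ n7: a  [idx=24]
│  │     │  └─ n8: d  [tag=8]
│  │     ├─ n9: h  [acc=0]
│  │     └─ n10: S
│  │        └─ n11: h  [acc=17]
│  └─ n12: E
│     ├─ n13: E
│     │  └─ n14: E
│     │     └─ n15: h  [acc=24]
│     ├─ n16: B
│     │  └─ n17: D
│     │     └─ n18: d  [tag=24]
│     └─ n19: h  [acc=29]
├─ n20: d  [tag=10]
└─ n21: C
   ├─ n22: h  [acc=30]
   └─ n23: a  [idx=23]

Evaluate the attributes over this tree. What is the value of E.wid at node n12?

"m"

1. n1.wid = false  [false]
2. n1.lab = "qx"  ["qx"]
3. n2.val = "kk"  ["kk"]
4. n3.acc = 30  [terminal]
5. n2.mk = true  [true]
6. n5.cnt = 0  [0]
7. n5.lim = -6  [-6]
8. n6.env = 24  [A.cnt + A.lim + 30]
9. n7.idx = 24  [terminal]
10. n8.tag = 8  [terminal]
11. n6.depth = true  [a.idx > 23]
12. n9.acc = 0  [terminal]
13. n11.acc = 17  [terminal]
14. n10.ok = false  [h.acc > 17]
15. n10.cnt = true  [h.acc > 16]
16. n10.depth = "yy"  ["yy"]
17. n5.fin = 14  [A.lim + A.cnt + 20]
18. n5.env = 18  [A.lim + 24]
19. n4.wid = "vn"  ["vn"]
20. n4.key = "vq"  ["vq"]
21. n15.acc = 24  [terminal]
22. n14.wid = "kw"  ["kw"]
23. n14.key = "mz"  ["mz"]
24. n13.wid = "mzr"  [E₁.key ++ "r"]
25. n13.key = "zmz"  ["z" ++ E₁.key]
26. n16.val = "rzmz"  ["r" ++ E₁.key]
27. n17.env = -6  [-6]
28. n18.tag = 24  [terminal]
29. n17.depth = true  [d.tag > 23]
30. n16.mk = false  [D.depth == false]
31. n19.acc = 29  [terminal]
32. n12.wid = "m"  [if B.mk then E₁.wid else "m"]
33. n12.key = "zmzr"  ["z" ++ E₁.wid]
34. n1.pre = false  [C.wid == true]
35. n1.off = 8  [len(C.lab) + 6]
36. n20.tag = 10  [terminal]
37. n21.wid = true  [not C₀.pre]
38. n21.lab = "vv"  ["vv"]
39. n22.acc = 30  [terminal]
40. n23.idx = 23  [terminal]
41. n21.pre = true  [h.acc > 29]
42. n21.off = 18  [len(C.lab) + 16]
43. n0.ok = false  [C₀.off == d.tag]
44. n0.cnt = true  [d.tag > 9]
45. n0.depth = "ku"  ["ku"]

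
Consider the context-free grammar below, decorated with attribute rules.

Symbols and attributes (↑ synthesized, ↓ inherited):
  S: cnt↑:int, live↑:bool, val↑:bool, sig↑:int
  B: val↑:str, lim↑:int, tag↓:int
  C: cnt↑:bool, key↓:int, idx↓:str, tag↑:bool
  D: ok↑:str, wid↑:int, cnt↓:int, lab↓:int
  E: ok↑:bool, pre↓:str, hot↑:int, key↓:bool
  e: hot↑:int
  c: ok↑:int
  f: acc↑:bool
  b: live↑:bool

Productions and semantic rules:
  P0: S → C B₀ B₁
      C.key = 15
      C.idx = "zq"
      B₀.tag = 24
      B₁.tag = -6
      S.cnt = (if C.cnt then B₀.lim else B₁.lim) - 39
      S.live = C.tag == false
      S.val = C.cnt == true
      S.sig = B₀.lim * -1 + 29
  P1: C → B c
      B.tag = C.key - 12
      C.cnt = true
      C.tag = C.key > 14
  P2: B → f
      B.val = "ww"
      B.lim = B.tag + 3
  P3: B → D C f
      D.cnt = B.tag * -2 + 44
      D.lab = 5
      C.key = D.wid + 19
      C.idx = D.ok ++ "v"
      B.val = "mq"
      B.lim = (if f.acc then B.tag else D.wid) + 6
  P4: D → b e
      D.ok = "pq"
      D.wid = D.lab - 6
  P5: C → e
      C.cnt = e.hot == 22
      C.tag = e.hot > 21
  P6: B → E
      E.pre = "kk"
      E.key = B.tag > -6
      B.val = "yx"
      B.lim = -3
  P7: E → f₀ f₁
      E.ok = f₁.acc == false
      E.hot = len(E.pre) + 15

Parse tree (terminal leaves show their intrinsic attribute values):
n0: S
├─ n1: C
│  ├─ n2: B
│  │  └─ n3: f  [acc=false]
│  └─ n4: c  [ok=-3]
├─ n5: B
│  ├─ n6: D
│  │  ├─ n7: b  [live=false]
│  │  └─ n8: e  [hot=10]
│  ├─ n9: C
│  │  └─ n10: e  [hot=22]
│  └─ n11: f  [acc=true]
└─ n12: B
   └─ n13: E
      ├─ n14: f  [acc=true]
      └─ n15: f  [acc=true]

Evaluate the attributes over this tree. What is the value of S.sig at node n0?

-1

1. n1.key = 15  [15]
2. n1.idx = "zq"  ["zq"]
3. n2.tag = 3  [C.key - 12]
4. n3.acc = false  [terminal]
5. n2.val = "ww"  ["ww"]
6. n2.lim = 6  [B.tag + 3]
7. n4.ok = -3  [terminal]
8. n1.cnt = true  [true]
9. n1.tag = true  [C.key > 14]
10. n5.tag = 24  [24]
11. n6.cnt = -4  [B.tag * -2 + 44]
12. n6.lab = 5  [5]
13. n7.live = false  [terminal]
14. n8.hot = 10  [terminal]
15. n6.ok = "pq"  ["pq"]
16. n6.wid = -1  [D.lab - 6]
17. n9.key = 18  [D.wid + 19]
18. n9.idx = "pqv"  [D.ok ++ "v"]
19. n10.hot = 22  [terminal]
20. n9.cnt = true  [e.hot == 22]
21. n9.tag = true  [e.hot > 21]
22. n11.acc = true  [terminal]
23. n5.val = "mq"  ["mq"]
24. n5.lim = 30  [(if f.acc then B.tag else D.wid) + 6]
25. n12.tag = -6  [-6]
26. n13.pre = "kk"  ["kk"]
27. n13.key = false  [B.tag > -6]
28. n14.acc = true  [terminal]
29. n15.acc = true  [terminal]
30. n13.ok = false  [f₁.acc == false]
31. n13.hot = 17  [len(E.pre) + 15]
32. n12.val = "yx"  ["yx"]
33. n12.lim = -3  [-3]
34. n0.cnt = -9  [(if C.cnt then B₀.lim else B₁.lim) - 39]
35. n0.live = false  [C.tag == false]
36. n0.val = true  [C.cnt == true]
37. n0.sig = -1  [B₀.lim * -1 + 29]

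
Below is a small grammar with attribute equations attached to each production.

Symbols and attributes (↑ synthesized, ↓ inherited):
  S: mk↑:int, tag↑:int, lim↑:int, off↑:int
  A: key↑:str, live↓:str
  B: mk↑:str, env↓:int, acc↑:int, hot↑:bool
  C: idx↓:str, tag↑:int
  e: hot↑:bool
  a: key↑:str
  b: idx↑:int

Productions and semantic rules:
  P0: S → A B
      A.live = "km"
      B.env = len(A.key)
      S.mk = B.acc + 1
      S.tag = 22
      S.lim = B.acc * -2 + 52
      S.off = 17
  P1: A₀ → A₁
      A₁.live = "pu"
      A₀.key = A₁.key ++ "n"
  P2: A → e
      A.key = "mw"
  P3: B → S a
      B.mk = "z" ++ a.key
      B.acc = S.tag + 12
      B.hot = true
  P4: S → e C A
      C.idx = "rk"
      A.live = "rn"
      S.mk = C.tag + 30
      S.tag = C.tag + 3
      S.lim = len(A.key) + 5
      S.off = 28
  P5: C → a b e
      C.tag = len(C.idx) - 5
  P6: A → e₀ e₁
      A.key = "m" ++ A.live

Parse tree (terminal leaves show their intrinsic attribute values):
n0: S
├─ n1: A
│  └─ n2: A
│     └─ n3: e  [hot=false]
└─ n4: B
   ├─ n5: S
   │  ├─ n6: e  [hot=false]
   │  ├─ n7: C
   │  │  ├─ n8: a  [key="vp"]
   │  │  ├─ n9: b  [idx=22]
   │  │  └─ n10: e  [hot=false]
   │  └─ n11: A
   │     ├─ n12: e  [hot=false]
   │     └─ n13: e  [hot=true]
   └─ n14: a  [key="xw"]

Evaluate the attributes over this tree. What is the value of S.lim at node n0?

1. n1.live = "km"  ["km"]
2. n2.live = "pu"  ["pu"]
3. n3.hot = false  [terminal]
4. n2.key = "mw"  ["mw"]
5. n1.key = "mwn"  [A₁.key ++ "n"]
6. n4.env = 3  [len(A.key)]
7. n6.hot = false  [terminal]
8. n7.idx = "rk"  ["rk"]
9. n8.key = "vp"  [terminal]
10. n9.idx = 22  [terminal]
11. n10.hot = false  [terminal]
12. n7.tag = -3  [len(C.idx) - 5]
13. n11.live = "rn"  ["rn"]
14. n12.hot = false  [terminal]
15. n13.hot = true  [terminal]
16. n11.key = "mrn"  ["m" ++ A.live]
17. n5.mk = 27  [C.tag + 30]
18. n5.tag = 0  [C.tag + 3]
19. n5.lim = 8  [len(A.key) + 5]
20. n5.off = 28  [28]
21. n14.key = "xw"  [terminal]
22. n4.mk = "zxw"  ["z" ++ a.key]
23. n4.acc = 12  [S.tag + 12]
24. n4.hot = true  [true]
25. n0.mk = 13  [B.acc + 1]
26. n0.tag = 22  [22]
27. n0.lim = 28  [B.acc * -2 + 52]
28. n0.off = 17  [17]

28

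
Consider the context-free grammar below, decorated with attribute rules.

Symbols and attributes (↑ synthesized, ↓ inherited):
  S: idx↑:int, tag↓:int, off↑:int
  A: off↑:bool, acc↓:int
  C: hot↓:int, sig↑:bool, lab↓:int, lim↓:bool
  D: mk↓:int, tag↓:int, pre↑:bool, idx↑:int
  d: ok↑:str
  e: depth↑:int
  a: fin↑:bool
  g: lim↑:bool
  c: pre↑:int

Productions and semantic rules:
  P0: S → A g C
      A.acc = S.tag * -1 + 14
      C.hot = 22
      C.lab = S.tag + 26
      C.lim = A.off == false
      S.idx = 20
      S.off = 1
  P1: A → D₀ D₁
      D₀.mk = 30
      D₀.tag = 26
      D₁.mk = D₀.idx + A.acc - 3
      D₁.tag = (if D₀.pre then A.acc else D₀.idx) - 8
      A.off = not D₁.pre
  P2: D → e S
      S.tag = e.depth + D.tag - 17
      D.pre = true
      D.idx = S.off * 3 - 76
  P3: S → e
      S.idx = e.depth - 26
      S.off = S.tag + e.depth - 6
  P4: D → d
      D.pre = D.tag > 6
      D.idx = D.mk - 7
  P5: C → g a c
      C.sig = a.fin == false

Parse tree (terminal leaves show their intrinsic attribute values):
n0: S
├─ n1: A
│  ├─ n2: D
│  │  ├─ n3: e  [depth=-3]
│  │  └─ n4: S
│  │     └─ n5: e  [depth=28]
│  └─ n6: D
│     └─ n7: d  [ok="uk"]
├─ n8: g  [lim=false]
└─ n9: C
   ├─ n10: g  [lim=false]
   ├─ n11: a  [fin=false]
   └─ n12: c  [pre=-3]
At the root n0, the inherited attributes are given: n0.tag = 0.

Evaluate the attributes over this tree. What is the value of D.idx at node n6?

12

1. n0.tag = 0  [given at root]
2. n1.acc = 14  [S.tag * -1 + 14]
3. n2.mk = 30  [30]
4. n2.tag = 26  [26]
5. n3.depth = -3  [terminal]
6. n4.tag = 6  [e.depth + D.tag - 17]
7. n5.depth = 28  [terminal]
8. n4.idx = 2  [e.depth - 26]
9. n4.off = 28  [S.tag + e.depth - 6]
10. n2.pre = true  [true]
11. n2.idx = 8  [S.off * 3 - 76]
12. n6.mk = 19  [D₀.idx + A.acc - 3]
13. n6.tag = 6  [(if D₀.pre then A.acc else D₀.idx) - 8]
14. n7.ok = "uk"  [terminal]
15. n6.pre = false  [D.tag > 6]
16. n6.idx = 12  [D.mk - 7]
17. n1.off = true  [not D₁.pre]
18. n8.lim = false  [terminal]
19. n9.hot = 22  [22]
20. n9.lab = 26  [S.tag + 26]
21. n9.lim = false  [A.off == false]
22. n10.lim = false  [terminal]
23. n11.fin = false  [terminal]
24. n12.pre = -3  [terminal]
25. n9.sig = true  [a.fin == false]
26. n0.idx = 20  [20]
27. n0.off = 1  [1]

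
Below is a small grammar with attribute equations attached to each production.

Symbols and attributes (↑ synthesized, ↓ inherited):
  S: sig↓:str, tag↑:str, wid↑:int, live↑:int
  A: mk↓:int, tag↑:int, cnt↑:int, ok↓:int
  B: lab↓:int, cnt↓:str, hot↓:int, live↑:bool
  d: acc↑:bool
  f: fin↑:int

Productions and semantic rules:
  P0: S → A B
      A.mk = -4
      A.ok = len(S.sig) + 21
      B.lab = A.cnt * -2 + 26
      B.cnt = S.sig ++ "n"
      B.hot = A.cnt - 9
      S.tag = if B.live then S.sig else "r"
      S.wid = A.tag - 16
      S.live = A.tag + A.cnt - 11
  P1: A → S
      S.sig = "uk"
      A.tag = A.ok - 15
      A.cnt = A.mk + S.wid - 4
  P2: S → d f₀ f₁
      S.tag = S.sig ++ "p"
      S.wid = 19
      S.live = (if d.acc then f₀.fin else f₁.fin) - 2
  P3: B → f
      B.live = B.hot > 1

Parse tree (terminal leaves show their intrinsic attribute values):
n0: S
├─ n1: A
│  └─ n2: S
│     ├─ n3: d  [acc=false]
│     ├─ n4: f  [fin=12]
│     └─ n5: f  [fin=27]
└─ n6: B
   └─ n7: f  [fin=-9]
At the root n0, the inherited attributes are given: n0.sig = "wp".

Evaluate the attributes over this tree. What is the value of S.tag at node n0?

"wp"

1. n0.sig = "wp"  [given at root]
2. n1.mk = -4  [-4]
3. n1.ok = 23  [len(S.sig) + 21]
4. n2.sig = "uk"  ["uk"]
5. n3.acc = false  [terminal]
6. n4.fin = 12  [terminal]
7. n5.fin = 27  [terminal]
8. n2.tag = "ukp"  [S.sig ++ "p"]
9. n2.wid = 19  [19]
10. n2.live = 25  [(if d.acc then f₀.fin else f₁.fin) - 2]
11. n1.tag = 8  [A.ok - 15]
12. n1.cnt = 11  [A.mk + S.wid - 4]
13. n6.lab = 4  [A.cnt * -2 + 26]
14. n6.cnt = "wpn"  [S.sig ++ "n"]
15. n6.hot = 2  [A.cnt - 9]
16. n7.fin = -9  [terminal]
17. n6.live = true  [B.hot > 1]
18. n0.tag = "wp"  [if B.live then S.sig else "r"]
19. n0.wid = -8  [A.tag - 16]
20. n0.live = 8  [A.tag + A.cnt - 11]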